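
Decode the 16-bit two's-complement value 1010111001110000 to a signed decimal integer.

-20880

MSB is 1, so the value is negative.
Invert: 0101000110001111. Add 1: 0101000110010000 = 20880. So the value is −20880.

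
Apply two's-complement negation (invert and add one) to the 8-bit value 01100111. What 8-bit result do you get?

Invert: 10011000. Add 1: 10011001.
Check: 01100111 = 103, 10011001 = -103.

10011001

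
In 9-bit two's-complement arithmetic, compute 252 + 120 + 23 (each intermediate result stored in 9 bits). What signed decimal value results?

252 + 120 = 372 → wraps to -140 (101110100)
-140 + 23 = -117 (110001011)

-117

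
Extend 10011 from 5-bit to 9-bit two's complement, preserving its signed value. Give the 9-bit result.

111110011

MSB of 10011 is 1; replicate it into the new high bits.
1111|10011 → 111110011 (still -13).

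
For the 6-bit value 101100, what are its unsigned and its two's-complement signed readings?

Unsigned: 101100 = 44.
Signed: MSB=1 → 44 − 64 = -20.

unsigned = 44, signed = -20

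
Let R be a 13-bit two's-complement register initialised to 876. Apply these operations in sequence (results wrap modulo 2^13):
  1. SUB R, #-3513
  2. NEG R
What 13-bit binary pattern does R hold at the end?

Start: R = 876 = 0001101101100.
R = 876 − (-3513) = 4389; wraps to -3803 = 1000100100101
R = −(-3803) = 3803 = 0111011011011

0111011011011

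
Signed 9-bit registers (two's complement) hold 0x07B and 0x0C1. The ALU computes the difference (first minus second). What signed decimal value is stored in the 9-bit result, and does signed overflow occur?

0x07B = 001111011 = 123 (signed)
0x0C1 = 011000001 = 193 (signed)
Subtract via negate-and-add: invert 011000001 + 1 = 100111111 (i.e. -193).
  001111011
+ 100111111
= 110111010
Result 110111010: MSB = 1 → 442 − 512 = -70.
Addends (after negating the subtrahend) have opposite signs, so signed overflow cannot occur.

-70; no overflow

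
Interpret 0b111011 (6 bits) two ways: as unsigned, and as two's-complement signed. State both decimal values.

Unsigned: 111011 = 59.
Signed: MSB=1 → 59 − 64 = -5.

unsigned = 59, signed = -5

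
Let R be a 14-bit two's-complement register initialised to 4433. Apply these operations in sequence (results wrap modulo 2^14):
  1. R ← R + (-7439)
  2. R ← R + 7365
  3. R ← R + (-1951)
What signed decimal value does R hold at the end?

Start: R = 4433 = 01000101010001.
R = 4433 + (-7439) = -3006 = 11010001000010
R = -3006 + 7365 = 4359 = 01000100000111
R = 4359 + (-1951) = 2408 = 00100101101000

2408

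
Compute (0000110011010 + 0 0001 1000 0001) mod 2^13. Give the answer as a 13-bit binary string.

0001100011011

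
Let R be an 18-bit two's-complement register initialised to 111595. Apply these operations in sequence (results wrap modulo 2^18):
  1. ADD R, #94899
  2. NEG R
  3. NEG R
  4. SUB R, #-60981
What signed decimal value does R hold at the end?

5331

Start: R = 111595 = 011011001111101011.
R = 111595 + 94899 = 206494; wraps to -55650 = 110010011010011110
R = −(-55650) = 55650 = 001101100101100010
R = −(55650) = -55650 = 110010011010011110
R = -55650 − (-60981) = 5331 = 000001010011010011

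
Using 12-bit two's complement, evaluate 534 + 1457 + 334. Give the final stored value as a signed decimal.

-1771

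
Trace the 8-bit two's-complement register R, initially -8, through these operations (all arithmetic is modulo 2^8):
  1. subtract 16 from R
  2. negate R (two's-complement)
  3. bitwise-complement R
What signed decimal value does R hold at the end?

-25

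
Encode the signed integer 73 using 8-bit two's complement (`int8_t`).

01001001

73 is non-negative, so write it directly in 8 bits: 01001001.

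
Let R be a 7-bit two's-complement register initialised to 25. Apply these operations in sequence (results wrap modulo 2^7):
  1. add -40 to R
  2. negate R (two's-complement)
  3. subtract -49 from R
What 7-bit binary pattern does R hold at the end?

1000000

Start: R = 25 = 0011001.
R = 25 + (-40) = -15 = 1110001
R = −(-15) = 15 = 0001111
R = 15 − (-49) = 64; wraps to -64 = 1000000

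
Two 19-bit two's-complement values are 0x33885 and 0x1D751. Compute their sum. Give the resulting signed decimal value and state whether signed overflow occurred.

-192554; overflow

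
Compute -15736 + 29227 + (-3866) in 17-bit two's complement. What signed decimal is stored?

9625

-15736 + 29227 = 13491 (00011010010110011)
13491 + (-3866) = 9625 (00010010110011001)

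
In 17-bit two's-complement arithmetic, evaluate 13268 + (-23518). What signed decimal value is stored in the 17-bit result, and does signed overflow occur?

-10250; no overflow

13268 → 00011001111010100
-23518 → 11010010000100010
  00011001111010100
+ 11010010000100010
= 11101011111110110
Result 11101011111110110: MSB = 1 → 120822 − 131072 = -10250.
Addends have opposite signs, so signed overflow cannot occur.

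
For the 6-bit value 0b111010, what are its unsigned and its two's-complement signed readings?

Unsigned: 111010 = 58.
Signed: MSB=1 → 58 − 64 = -6.

unsigned = 58, signed = -6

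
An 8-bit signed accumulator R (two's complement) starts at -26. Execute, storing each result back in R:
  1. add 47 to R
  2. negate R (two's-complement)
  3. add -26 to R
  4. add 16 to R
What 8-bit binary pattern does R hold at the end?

11100001

Start: R = -26 = 11100110.
R = -26 + 47 = 21 = 00010101
R = −(21) = -21 = 11101011
R = -21 + (-26) = -47 = 11010001
R = -47 + 16 = -31 = 11100001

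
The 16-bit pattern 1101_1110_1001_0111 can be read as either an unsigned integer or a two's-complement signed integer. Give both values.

unsigned = 56983, signed = -8553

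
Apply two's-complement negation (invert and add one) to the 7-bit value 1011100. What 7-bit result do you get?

0100100

Invert: 0100011. Add 1: 0100100.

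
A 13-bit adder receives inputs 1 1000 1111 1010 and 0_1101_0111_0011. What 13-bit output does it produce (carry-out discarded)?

  1100011111010
+ 0110101110011
= 0011001101101  (discard carry-out 1)

0011001101101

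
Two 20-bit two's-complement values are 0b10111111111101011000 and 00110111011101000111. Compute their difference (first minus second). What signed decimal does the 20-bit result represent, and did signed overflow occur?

-489455; no overflow

0b10111111111101011000 → 10111111111101011000 = -262312 (signed)
00110111011101000111 = 227143 (signed)
Subtract via negate-and-add: invert 00110111011101000111 + 1 = 11001000100010111001 (i.e. -227143).
  10111111111101011000
+ 11001000100010111001
= 10001000100000010001  (discard carry-out 1)
Result 10001000100000010001: MSB = 1 → 559121 − 1048576 = -489455.
Both addends (after negating the subtrahend) are negative and so is the stored result: no signed overflow.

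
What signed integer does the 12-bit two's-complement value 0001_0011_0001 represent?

305

MSB is 0, so the value is non-negative: 000100110001 = 305.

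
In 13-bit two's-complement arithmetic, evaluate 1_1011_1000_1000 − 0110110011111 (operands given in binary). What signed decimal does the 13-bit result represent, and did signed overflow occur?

1_1011_1000_1000 → 1101110001000 = -1144 (signed)
0110110011111 = 3487 (signed)
Subtract via negate-and-add: invert 0110110011111 + 1 = 1001001100001 (i.e. -3487).
  1101110001000
+ 1001001100001
= 0110111101001  (discard carry-out 1)
Result 0110111101001: MSB = 0 → value 3561.
Both addends (after negating the subtrahend) are negative but the stored result is non-negative: signed overflow. The true value -1144 − 3487 = -4631 lies outside [-4096, 4095].

3561; overflow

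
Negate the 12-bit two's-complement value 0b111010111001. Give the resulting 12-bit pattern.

Invert: 000101000110. Add 1: 000101000111.
Check: 111010111001 = -327, 000101000111 = 327.

000101000111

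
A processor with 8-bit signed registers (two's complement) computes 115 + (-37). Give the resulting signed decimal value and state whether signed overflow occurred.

78; no overflow

115 → 01110011
-37 → 11011011
  01110011
+ 11011011
= 01001110  (discard carry-out 1)
Result 01001110: MSB = 0 → value 78.
Addends have opposite signs, so signed overflow cannot occur.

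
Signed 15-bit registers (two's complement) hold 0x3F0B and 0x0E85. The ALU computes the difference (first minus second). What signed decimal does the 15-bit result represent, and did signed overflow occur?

0x3F0B = 011111100001011 = 16139 (signed)
0x0E85 = 000111010000101 = 3717 (signed)
Subtract via negate-and-add: invert 000111010000101 + 1 = 111000101111011 (i.e. -3717).
  011111100001011
+ 111000101111011
= 011000010000110  (discard carry-out 1)
Result 011000010000110: MSB = 0 → value 12422.
Addends (after negating the subtrahend) have opposite signs, so signed overflow cannot occur.

12422; no overflow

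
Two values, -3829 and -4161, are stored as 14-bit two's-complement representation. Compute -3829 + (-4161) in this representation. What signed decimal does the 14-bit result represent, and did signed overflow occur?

-7990; no overflow

-3829 → 11000100001011
-4161 → 10111110111111
  11000100001011
+ 10111110111111
= 10000011001010  (discard carry-out 1)
Result 10000011001010: MSB = 1 → 8394 − 16384 = -7990.
Both addends are negative and so is the stored result: no signed overflow.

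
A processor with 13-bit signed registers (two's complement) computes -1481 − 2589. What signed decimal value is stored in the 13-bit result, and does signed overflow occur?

-4070; no overflow

-1481 → 1101000110111
2589 → 0101000011101
Subtract via negate-and-add: invert 0101000011101 + 1 = 1010111100011 (i.e. -2589).
  1101000110111
+ 1010111100011
= 1000000011010  (discard carry-out 1)
Result 1000000011010: MSB = 1 → 4122 − 8192 = -4070.
Both addends (after negating the subtrahend) are negative and so is the stored result: no signed overflow.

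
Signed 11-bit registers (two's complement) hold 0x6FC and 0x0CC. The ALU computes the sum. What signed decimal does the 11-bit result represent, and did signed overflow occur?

0x6FC = 11011111100 = -260 (signed)
0x0CC = 00011001100 = 204 (signed)
  11011111100
+ 00011001100
= 11111001000
Result 11111001000: MSB = 1 → 1992 − 2048 = -56.
Addends have opposite signs, so signed overflow cannot occur.

-56; no overflow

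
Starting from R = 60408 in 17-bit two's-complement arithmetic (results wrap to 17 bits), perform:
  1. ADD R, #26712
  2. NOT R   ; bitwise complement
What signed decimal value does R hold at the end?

Start: R = 60408 = 01110101111111000.
R = 60408 + 26712 = 87120; wraps to -43952 = 10101010001010000
R = NOT 10101010001010000 = 01010101110101111 = 43951

43951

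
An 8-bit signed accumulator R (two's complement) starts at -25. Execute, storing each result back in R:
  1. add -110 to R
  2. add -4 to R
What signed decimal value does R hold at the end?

117

Start: R = -25 = 11100111.
R = -25 + (-110) = -135; wraps to 121 = 01111001
R = 121 + (-4) = 117 = 01110101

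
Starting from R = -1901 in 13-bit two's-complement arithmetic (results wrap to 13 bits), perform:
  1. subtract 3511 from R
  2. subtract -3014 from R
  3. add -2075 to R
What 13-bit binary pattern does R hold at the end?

0111010000111

Start: R = -1901 = 1100010010011.
R = -1901 − 3511 = -5412; wraps to 2780 = 0101011011100
R = 2780 − (-3014) = 5794; wraps to -2398 = 1011010100010
R = -2398 + (-2075) = -4473; wraps to 3719 = 0111010000111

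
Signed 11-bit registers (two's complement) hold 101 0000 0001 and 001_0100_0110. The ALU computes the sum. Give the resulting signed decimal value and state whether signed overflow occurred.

101 0000 0001 → 10100000001 = -767 (signed)
001_0100_0110 → 00101000110 = 326 (signed)
  10100000001
+ 00101000110
= 11001000111
Result 11001000111: MSB = 1 → 1607 − 2048 = -441.
Addends have opposite signs, so signed overflow cannot occur.

-441; no overflow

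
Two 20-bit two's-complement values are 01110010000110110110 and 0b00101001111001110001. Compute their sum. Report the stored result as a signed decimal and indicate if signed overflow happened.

-409561; overflow

01110010000110110110 = 467382 (signed)
0b00101001111001110001 → 00101001111001110001 = 171633 (signed)
  01110010000110110110
+ 00101001111001110001
= 10011100000000100111
Result 10011100000000100111: MSB = 1 → 639015 − 1048576 = -409561.
Both addends are non-negative but the stored result is negative: signed overflow. The true value 467382 + 171633 = 639015 lies outside [-524288, 524287].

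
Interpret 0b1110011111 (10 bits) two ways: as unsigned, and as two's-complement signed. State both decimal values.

Unsigned: 1110011111 = 927.
Signed: MSB=1 → 927 − 1024 = -97.

unsigned = 927, signed = -97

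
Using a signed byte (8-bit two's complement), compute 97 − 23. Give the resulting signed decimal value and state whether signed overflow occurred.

97 → 01100001
23 → 00010111
Subtract via negate-and-add: invert 00010111 + 1 = 11101001 (i.e. -23).
  01100001
+ 11101001
= 01001010  (discard carry-out 1)
Result 01001010: MSB = 0 → value 74.
Addends (after negating the subtrahend) have opposite signs, so signed overflow cannot occur.

74; no overflow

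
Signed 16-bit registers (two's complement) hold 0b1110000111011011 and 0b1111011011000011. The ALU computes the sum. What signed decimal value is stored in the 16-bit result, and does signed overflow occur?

0b1110000111011011 → 1110000111011011 = -7717 (signed)
0b1111011011000011 → 1111011011000011 = -2365 (signed)
  1110000111011011
+ 1111011011000011
= 1101100010011110  (discard carry-out 1)
Result 1101100010011110: MSB = 1 → 55454 − 65536 = -10082.
Both addends are negative and so is the stored result: no signed overflow.

-10082; no overflow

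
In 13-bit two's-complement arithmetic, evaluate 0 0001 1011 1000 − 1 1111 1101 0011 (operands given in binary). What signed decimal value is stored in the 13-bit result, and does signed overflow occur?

0 0001 1011 1000 → 0000110111000 = 440 (signed)
1 1111 1101 0011 → 1111111010011 = -45 (signed)
Subtract via negate-and-add: invert 1111111010011 + 1 = 0000000101101 (i.e. 45).
  0000110111000
+ 0000000101101
= 0000111100101
Result 0000111100101: MSB = 0 → value 485.
Both addends (after negating the subtrahend) are non-negative and so is the stored result: no signed overflow.

485; no overflow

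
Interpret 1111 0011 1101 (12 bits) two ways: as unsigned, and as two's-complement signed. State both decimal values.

unsigned = 3901, signed = -195

Unsigned: 111100111101 = 3901.
Signed: MSB=1 → 3901 − 4096 = -195.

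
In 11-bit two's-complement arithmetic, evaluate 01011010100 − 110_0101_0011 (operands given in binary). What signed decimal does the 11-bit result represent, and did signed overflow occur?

-895; overflow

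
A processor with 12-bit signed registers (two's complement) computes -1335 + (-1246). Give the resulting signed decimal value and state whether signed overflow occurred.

-1335 → 101011001001
-1246 → 101100100010
  101011001001
+ 101100100010
= 010111101011  (discard carry-out 1)
Result 010111101011: MSB = 0 → value 1515.
Both addends are negative but the stored result is non-negative: signed overflow. The true value -1335 + (-1246) = -2581 lies outside [-2048, 2047].

1515; overflow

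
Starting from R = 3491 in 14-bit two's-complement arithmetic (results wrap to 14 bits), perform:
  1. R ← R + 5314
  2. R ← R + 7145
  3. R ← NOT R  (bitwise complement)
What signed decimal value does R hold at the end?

433

Start: R = 3491 = 00110110100011.
R = 3491 + 5314 = 8805; wraps to -7579 = 10001001100101
R = -7579 + 7145 = -434 = 11111001001110
R = NOT 11111001001110 = 00000110110001 = 433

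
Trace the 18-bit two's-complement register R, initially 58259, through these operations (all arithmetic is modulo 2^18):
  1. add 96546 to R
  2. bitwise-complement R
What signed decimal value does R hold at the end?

Start: R = 58259 = 001110001110010011.
R = 58259 + 96546 = 154805; wraps to -107339 = 100101110010110101
R = NOT 100101110010110101 = 011010001101001010 = 107338

107338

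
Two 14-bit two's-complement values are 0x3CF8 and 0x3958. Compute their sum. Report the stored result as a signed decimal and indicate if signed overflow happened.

0x3CF8 = 11110011111000 = -776 (signed)
0x3958 = 11100101011000 = -1704 (signed)
  11110011111000
+ 11100101011000
= 11011001010000  (discard carry-out 1)
Result 11011001010000: MSB = 1 → 13904 − 16384 = -2480.
Both addends are negative and so is the stored result: no signed overflow.

-2480; no overflow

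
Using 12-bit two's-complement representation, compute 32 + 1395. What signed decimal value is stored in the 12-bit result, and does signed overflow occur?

1427; no overflow

32 → 000000100000
1395 → 010101110011
  000000100000
+ 010101110011
= 010110010011
Result 010110010011: MSB = 0 → value 1427.
Both addends are non-negative and so is the stored result: no signed overflow.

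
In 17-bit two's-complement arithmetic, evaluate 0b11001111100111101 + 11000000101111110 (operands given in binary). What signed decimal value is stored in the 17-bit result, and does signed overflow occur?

-57157; no overflow

0b11001111100111101 → 11001111100111101 = -24771 (signed)
11000000101111110 = -32386 (signed)
  11001111100111101
+ 11000000101111110
= 10010000010111011  (discard carry-out 1)
Result 10010000010111011: MSB = 1 → 73915 − 131072 = -57157.
Both addends are negative and so is the stored result: no signed overflow.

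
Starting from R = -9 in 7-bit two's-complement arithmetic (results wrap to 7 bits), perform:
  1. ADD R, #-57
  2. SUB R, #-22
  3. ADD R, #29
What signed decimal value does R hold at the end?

Start: R = -9 = 1110111.
R = -9 + (-57) = -66; wraps to 62 = 0111110
R = 62 − (-22) = 84; wraps to -44 = 1010100
R = -44 + 29 = -15 = 1110001

-15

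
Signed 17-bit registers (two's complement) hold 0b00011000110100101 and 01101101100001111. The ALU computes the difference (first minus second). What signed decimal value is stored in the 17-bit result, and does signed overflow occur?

-43370; no overflow

0b00011000110100101 → 00011000110100101 = 12709 (signed)
01101101100001111 = 56079 (signed)
Subtract via negate-and-add: invert 01101101100001111 + 1 = 10010010011110001 (i.e. -56079).
  00011000110100101
+ 10010010011110001
= 10101011010010110
Result 10101011010010110: MSB = 1 → 87702 − 131072 = -43370.
Addends (after negating the subtrahend) have opposite signs, so signed overflow cannot occur.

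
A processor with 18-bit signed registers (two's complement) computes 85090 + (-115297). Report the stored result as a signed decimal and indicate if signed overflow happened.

-30207; no overflow

85090 → 010100110001100010
-115297 → 100011110110011111
  010100110001100010
+ 100011110110011111
= 111000101000000001
Result 111000101000000001: MSB = 1 → 231937 − 262144 = -30207.
Addends have opposite signs, so signed overflow cannot occur.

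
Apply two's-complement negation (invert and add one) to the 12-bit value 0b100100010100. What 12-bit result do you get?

011011101100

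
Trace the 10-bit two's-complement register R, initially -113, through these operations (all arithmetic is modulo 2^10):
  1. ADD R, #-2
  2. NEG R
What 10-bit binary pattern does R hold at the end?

0001110011

Start: R = -113 = 1110001111.
R = -113 + (-2) = -115 = 1110001101
R = −(-115) = 115 = 0001110011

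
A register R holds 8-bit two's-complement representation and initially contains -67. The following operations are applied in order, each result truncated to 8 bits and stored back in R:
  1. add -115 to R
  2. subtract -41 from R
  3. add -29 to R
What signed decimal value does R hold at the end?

86

Start: R = -67 = 10111101.
R = -67 + (-115) = -182; wraps to 74 = 01001010
R = 74 − (-41) = 115 = 01110011
R = 115 + (-29) = 86 = 01010110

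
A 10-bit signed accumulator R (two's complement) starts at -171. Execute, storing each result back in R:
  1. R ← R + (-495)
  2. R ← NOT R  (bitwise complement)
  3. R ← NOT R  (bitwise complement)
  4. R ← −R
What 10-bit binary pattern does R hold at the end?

Start: R = -171 = 1101010101.
R = -171 + (-495) = -666; wraps to 358 = 0101100110
R = NOT 0101100110 = 1010011001 = -359
R = NOT 1010011001 = 0101100110 = 358
R = −(358) = -358 = 1010011010

1010011010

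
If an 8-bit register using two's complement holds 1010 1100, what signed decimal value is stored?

-84

MSB is 1, so the value is negative.
Invert: 01010011. Add 1: 01010100 = 84. So the value is −84.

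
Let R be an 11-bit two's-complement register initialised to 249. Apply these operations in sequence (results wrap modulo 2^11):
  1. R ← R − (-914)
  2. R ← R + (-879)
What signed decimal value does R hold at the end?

Start: R = 249 = 00011111001.
R = 249 − (-914) = 1163; wraps to -885 = 10010001011
R = -885 + (-879) = -1764; wraps to 284 = 00100011100

284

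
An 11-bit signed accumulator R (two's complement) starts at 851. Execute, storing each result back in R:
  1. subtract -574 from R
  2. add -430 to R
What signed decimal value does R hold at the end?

Start: R = 851 = 01101010011.
R = 851 − (-574) = 1425; wraps to -623 = 10110010001
R = -623 + (-430) = -1053; wraps to 995 = 01111100011

995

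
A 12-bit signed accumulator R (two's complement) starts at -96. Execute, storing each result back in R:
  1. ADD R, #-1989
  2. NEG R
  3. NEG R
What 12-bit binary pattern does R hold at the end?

Start: R = -96 = 111110100000.
R = -96 + (-1989) = -2085; wraps to 2011 = 011111011011
R = −(2011) = -2011 = 100000100101
R = −(-2011) = 2011 = 011111011011

011111011011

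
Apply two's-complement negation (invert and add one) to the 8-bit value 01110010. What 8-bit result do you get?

Invert: 10001101. Add 1: 10001110.

10001110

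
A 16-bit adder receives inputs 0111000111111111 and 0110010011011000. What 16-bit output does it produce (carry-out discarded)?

1101011011010111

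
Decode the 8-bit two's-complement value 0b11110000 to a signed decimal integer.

-16

MSB is 1, so the value is negative.
Unsigned reading: 240. Subtract 2^8 = 256: 240 − 256 = -16.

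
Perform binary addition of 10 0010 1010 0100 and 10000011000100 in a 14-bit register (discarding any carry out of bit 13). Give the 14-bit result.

00001101101000

  10001010100100
+ 10000011000100
= 00001101101000  (discard carry-out 1)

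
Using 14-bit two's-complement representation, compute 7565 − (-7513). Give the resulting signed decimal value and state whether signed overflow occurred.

-1306; overflow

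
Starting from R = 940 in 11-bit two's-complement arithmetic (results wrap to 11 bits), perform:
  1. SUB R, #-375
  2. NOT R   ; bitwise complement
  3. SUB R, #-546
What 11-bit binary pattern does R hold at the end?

10011111110

Start: R = 940 = 01110101100.
R = 940 − (-375) = 1315; wraps to -733 = 10100100011
R = NOT 10100100011 = 01011011100 = 732
R = 732 − (-546) = 1278; wraps to -770 = 10011111110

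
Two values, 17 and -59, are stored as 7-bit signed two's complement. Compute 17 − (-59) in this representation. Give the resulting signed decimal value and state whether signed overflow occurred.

-52; overflow

17 → 0010001
-59 → 1000101
Subtract via negate-and-add: invert 1000101 + 1 = 0111011 (i.e. 59).
  0010001
+ 0111011
= 1001100
Result 1001100: MSB = 1 → 76 − 128 = -52.
Both addends (after negating the subtrahend) are non-negative but the stored result is negative: signed overflow. The true value 17 − (-59) = 76 lies outside [-64, 63].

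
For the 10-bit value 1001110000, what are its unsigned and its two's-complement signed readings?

Unsigned: 1001110000 = 624.
Signed: MSB=1 → 624 − 1024 = -400.

unsigned = 624, signed = -400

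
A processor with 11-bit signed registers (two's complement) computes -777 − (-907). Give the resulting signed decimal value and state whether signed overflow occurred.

-777 → 10011110111
-907 → 10001110101
Subtract via negate-and-add: invert 10001110101 + 1 = 01110001011 (i.e. 907).
  10011110111
+ 01110001011
= 00010000010  (discard carry-out 1)
Result 00010000010: MSB = 0 → value 130.
Addends (after negating the subtrahend) have opposite signs, so signed overflow cannot occur.

130; no overflow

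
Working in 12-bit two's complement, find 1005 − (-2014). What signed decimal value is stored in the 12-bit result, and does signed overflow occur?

1005 → 001111101101
-2014 → 100000100010
Subtract via negate-and-add: invert 100000100010 + 1 = 011111011110 (i.e. 2014).
  001111101101
+ 011111011110
= 101111001011
Result 101111001011: MSB = 1 → 3019 − 4096 = -1077.
Both addends (after negating the subtrahend) are non-negative but the stored result is negative: signed overflow. The true value 1005 − (-2014) = 3019 lies outside [-2048, 2047].

-1077; overflow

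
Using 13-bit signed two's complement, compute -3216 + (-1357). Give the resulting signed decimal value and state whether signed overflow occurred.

-3216 → 1001101110000
-1357 → 1101010110011
  1001101110000
+ 1101010110011
= 0111000100011  (discard carry-out 1)
Result 0111000100011: MSB = 0 → value 3619.
Both addends are negative but the stored result is non-negative: signed overflow. The true value -3216 + (-1357) = -4573 lies outside [-4096, 4095].

3619; overflow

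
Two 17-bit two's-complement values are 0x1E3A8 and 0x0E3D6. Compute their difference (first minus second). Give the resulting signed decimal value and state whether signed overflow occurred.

0x1E3A8 = 11110001110101000 = -7256 (signed)
0x0E3D6 = 01110001111010110 = 58326 (signed)
Subtract via negate-and-add: invert 01110001111010110 + 1 = 10001110000101010 (i.e. -58326).
  11110001110101000
+ 10001110000101010
= 01111111111010010  (discard carry-out 1)
Result 01111111111010010: MSB = 0 → value 65490.
Both addends (after negating the subtrahend) are negative but the stored result is non-negative: signed overflow. The true value -7256 − 58326 = -65582 lies outside [-65536, 65535].

65490; overflow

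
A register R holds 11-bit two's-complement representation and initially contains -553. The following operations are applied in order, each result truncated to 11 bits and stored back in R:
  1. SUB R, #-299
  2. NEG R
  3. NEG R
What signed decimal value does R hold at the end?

Start: R = -553 = 10111010111.
R = -553 − (-299) = -254 = 11100000010
R = −(-254) = 254 = 00011111110
R = −(254) = -254 = 11100000010

-254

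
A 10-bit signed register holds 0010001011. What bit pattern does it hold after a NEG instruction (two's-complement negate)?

Invert: 1101110100. Add 1: 1101110101.

1101110101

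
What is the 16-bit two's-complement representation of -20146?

|-20146| = 20146 = 0100111010110010 in 16 bits.
Invert the bits: 1011000101001101. Add 1: 1011000101001110.
Check: 1011000101001110 reads as 45390 − 65536 = -20146.

1011000101001110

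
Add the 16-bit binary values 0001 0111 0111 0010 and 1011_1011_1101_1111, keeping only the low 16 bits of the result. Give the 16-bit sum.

1101001101010001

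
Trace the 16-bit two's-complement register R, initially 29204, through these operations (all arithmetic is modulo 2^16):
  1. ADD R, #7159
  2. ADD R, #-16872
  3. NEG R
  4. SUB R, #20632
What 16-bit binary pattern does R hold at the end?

0110001101000101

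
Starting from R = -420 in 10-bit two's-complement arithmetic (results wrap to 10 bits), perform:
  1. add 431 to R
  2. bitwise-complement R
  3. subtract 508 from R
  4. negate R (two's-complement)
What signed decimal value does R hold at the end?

-504

Start: R = -420 = 1001011100.
R = -420 + 431 = 11 = 0000001011
R = NOT 0000001011 = 1111110100 = -12
R = -12 − 508 = -520; wraps to 504 = 0111111000
R = −(504) = -504 = 1000001000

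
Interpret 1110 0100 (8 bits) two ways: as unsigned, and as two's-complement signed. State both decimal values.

unsigned = 228, signed = -28

Unsigned: 11100100 = 228.
Signed: MSB=1 → 228 − 256 = -28.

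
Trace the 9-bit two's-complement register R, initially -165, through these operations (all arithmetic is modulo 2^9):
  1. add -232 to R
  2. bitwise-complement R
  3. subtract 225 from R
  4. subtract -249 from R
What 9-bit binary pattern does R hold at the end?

Start: R = -165 = 101011011.
R = -165 + (-232) = -397; wraps to 115 = 001110011
R = NOT 001110011 = 110001100 = -116
R = -116 − 225 = -341; wraps to 171 = 010101011
R = 171 − (-249) = 420; wraps to -92 = 110100100

110100100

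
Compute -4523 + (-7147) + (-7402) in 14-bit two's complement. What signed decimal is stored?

-2688

-4523 + (-7147) = -11670 → wraps to 4714 (01001001101010)
4714 + (-7402) = -2688 (11010110000000)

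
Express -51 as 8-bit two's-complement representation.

11001101

|-51| = 51 = 00110011 in 8 bits.
Invert the bits: 11001100. Add 1: 11001101.
Check: 11001101 reads as 205 − 256 = -51.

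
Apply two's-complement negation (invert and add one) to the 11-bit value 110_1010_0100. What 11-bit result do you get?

Invert: 00101011011. Add 1: 00101011100.

00101011100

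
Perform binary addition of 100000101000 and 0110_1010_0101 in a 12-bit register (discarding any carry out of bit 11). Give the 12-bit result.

111011001101

  100000101000
+ 011010100101
= 111011001101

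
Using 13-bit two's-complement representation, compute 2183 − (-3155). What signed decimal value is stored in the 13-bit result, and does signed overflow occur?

-2854; overflow

2183 → 0100010000111
-3155 → 1001110101101
Subtract via negate-and-add: invert 1001110101101 + 1 = 0110001010011 (i.e. 3155).
  0100010000111
+ 0110001010011
= 1010011011010
Result 1010011011010: MSB = 1 → 5338 − 8192 = -2854.
Both addends (after negating the subtrahend) are non-negative but the stored result is negative: signed overflow. The true value 2183 − (-3155) = 5338 lies outside [-4096, 4095].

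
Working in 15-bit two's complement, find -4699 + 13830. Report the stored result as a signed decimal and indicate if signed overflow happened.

9131; no overflow

-4699 → 110110110100101
13830 → 011011000000110
  110110110100101
+ 011011000000110
= 010001110101011  (discard carry-out 1)
Result 010001110101011: MSB = 0 → value 9131.
Addends have opposite signs, so signed overflow cannot occur.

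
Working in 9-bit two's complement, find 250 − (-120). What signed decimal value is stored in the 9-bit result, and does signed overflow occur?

-142; overflow

250 → 011111010
-120 → 110001000
Subtract via negate-and-add: invert 110001000 + 1 = 001111000 (i.e. 120).
  011111010
+ 001111000
= 101110010
Result 101110010: MSB = 1 → 370 − 512 = -142.
Both addends (after negating the subtrahend) are non-negative but the stored result is negative: signed overflow. The true value 250 − (-120) = 370 lies outside [-256, 255].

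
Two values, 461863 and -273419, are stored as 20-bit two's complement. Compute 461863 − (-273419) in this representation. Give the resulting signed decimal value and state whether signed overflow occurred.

461863 → 01110000110000100111
-273419 → 10111101001111110101
Subtract via negate-and-add: invert 10111101001111110101 + 1 = 01000010110000001011 (i.e. 273419).
  01110000110000100111
+ 01000010110000001011
= 10110011100000110010
Result 10110011100000110010: MSB = 1 → 735282 − 1048576 = -313294.
Both addends (after negating the subtrahend) are non-negative but the stored result is negative: signed overflow. The true value 461863 − (-273419) = 735282 lies outside [-524288, 524287].

-313294; overflow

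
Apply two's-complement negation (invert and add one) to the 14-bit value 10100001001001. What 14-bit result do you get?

01011110110111

Invert: 01011110110110. Add 1: 01011110110111.
Check: 10100001001001 = -6071, 01011110110111 = 6071.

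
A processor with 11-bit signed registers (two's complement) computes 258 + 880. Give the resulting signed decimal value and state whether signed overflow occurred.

-910; overflow

258 → 00100000010
880 → 01101110000
  00100000010
+ 01101110000
= 10001110010
Result 10001110010: MSB = 1 → 1138 − 2048 = -910.
Both addends are non-negative but the stored result is negative: signed overflow. The true value 258 + 880 = 1138 lies outside [-1024, 1023].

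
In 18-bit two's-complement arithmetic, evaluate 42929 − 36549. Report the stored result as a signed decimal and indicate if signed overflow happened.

6380; no overflow

42929 → 001010011110110001
36549 → 001000111011000101
Subtract via negate-and-add: invert 001000111011000101 + 1 = 110111000100111011 (i.e. -36549).
  001010011110110001
+ 110111000100111011
= 000001100011101100  (discard carry-out 1)
Result 000001100011101100: MSB = 0 → value 6380.
Addends (after negating the subtrahend) have opposite signs, so signed overflow cannot occur.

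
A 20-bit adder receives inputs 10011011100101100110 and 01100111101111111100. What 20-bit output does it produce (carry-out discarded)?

00000011010101100010

  10011011100101100110
+ 01100111101111111100
= 00000011010101100010  (discard carry-out 1)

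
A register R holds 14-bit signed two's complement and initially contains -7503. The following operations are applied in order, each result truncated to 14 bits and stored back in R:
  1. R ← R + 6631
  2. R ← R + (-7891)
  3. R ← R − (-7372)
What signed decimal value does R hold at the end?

Start: R = -7503 = 10001010110001.
R = -7503 + 6631 = -872 = 11110010011000
R = -872 + (-7891) = -8763; wraps to 7621 = 01110111000101
R = 7621 − (-7372) = 14993; wraps to -1391 = 11101010010001

-1391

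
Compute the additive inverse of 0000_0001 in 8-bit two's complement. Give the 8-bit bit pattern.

11111111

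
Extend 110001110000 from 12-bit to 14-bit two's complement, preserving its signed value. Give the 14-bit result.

11110001110000

MSB of 110001110000 is 1; replicate it into the new high bits.
11|110001110000 → 11110001110000 (still -912).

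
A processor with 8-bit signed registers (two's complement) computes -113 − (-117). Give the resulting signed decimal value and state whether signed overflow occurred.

4; no overflow

-113 → 10001111
-117 → 10001011
Subtract via negate-and-add: invert 10001011 + 1 = 01110101 (i.e. 117).
  10001111
+ 01110101
= 00000100  (discard carry-out 1)
Result 00000100: MSB = 0 → value 4.
Addends (after negating the subtrahend) have opposite signs, so signed overflow cannot occur.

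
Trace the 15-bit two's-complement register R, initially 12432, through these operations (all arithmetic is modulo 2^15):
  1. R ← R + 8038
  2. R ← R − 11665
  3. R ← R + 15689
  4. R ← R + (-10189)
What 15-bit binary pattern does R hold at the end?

011011111100001

Start: R = 12432 = 011000010010000.
R = 12432 + 8038 = 20470; wraps to -12298 = 100111111110110
R = -12298 − 11665 = -23963; wraps to 8805 = 010001001100101
R = 8805 + 15689 = 24494; wraps to -8274 = 101111110101110
R = -8274 + (-10189) = -18463; wraps to 14305 = 011011111100001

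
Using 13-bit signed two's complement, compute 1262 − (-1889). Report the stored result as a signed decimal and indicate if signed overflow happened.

1262 → 0010011101110
-1889 → 1100010011111
Subtract via negate-and-add: invert 1100010011111 + 1 = 0011101100001 (i.e. 1889).
  0010011101110
+ 0011101100001
= 0110001001111
Result 0110001001111: MSB = 0 → value 3151.
Both addends (after negating the subtrahend) are non-negative and so is the stored result: no signed overflow.

3151; no overflow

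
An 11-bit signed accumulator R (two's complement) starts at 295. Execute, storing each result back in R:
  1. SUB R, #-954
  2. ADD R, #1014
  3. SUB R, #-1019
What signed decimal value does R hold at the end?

-814

Start: R = 295 = 00100100111.
R = 295 − (-954) = 1249; wraps to -799 = 10011100001
R = -799 + 1014 = 215 = 00011010111
R = 215 − (-1019) = 1234; wraps to -814 = 10011010010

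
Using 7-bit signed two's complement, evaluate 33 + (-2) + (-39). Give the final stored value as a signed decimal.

-8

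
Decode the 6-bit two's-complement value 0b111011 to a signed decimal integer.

MSB is 1, so the value is negative.
Unsigned reading: 59. Subtract 2^6 = 64: 59 − 64 = -5.

-5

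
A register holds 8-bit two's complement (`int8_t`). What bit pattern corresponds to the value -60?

|-60| = 60 = 00111100 in 8 bits.
Invert the bits: 11000011. Add 1: 11000100.
Check: 11000100 reads as 196 − 256 = -60.

11000100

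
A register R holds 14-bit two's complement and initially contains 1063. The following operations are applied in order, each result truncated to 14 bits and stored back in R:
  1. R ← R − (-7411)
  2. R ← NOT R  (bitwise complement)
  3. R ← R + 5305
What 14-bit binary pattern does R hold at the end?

11001110011110

Start: R = 1063 = 00010000100111.
R = 1063 − (-7411) = 8474; wraps to -7910 = 10000100011010
R = NOT 10000100011010 = 01111011100101 = 7909
R = 7909 + 5305 = 13214; wraps to -3170 = 11001110011110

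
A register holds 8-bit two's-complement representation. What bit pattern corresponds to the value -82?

|-82| = 82 = 01010010 in 8 bits.
Invert the bits: 10101101. Add 1: 10101110.
Check: 10101110 reads as 174 − 256 = -82.

10101110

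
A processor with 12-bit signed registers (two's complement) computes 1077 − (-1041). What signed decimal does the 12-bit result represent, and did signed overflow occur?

1077 → 010000110101
-1041 → 101111101111
Subtract via negate-and-add: invert 101111101111 + 1 = 010000010001 (i.e. 1041).
  010000110101
+ 010000010001
= 100001000110
Result 100001000110: MSB = 1 → 2118 − 4096 = -1978.
Both addends (after negating the subtrahend) are non-negative but the stored result is negative: signed overflow. The true value 1077 − (-1041) = 2118 lies outside [-2048, 2047].

-1978; overflow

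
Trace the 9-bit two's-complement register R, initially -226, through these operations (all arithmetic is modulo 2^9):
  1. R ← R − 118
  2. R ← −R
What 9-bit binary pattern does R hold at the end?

Start: R = -226 = 100011110.
R = -226 − 118 = -344; wraps to 168 = 010101000
R = −(168) = -168 = 101011000

101011000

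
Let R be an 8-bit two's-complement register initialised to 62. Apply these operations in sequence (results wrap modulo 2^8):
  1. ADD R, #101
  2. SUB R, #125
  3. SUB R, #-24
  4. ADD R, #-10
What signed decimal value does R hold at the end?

Start: R = 62 = 00111110.
R = 62 + 101 = 163; wraps to -93 = 10100011
R = -93 − 125 = -218; wraps to 38 = 00100110
R = 38 − (-24) = 62 = 00111110
R = 62 + (-10) = 52 = 00110100

52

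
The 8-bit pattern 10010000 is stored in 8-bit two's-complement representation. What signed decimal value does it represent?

MSB is 1, so the value is negative.
Unsigned reading: 144. Subtract 2^8 = 256: 144 − 256 = -112.

-112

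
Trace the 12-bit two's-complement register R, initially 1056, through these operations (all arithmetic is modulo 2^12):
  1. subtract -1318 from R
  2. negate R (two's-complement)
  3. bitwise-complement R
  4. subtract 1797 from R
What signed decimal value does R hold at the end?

576

Start: R = 1056 = 010000100000.
R = 1056 − (-1318) = 2374; wraps to -1722 = 100101000110
R = −(-1722) = 1722 = 011010111010
R = NOT 011010111010 = 100101000101 = -1723
R = -1723 − 1797 = -3520; wraps to 576 = 001001000000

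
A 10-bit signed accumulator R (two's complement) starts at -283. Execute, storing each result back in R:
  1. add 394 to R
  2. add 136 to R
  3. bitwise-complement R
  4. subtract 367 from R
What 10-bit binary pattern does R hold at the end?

Start: R = -283 = 1011100101.
R = -283 + 394 = 111 = 0001101111
R = 111 + 136 = 247 = 0011110111
R = NOT 0011110111 = 1100001000 = -248
R = -248 − 367 = -615; wraps to 409 = 0110011001

0110011001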